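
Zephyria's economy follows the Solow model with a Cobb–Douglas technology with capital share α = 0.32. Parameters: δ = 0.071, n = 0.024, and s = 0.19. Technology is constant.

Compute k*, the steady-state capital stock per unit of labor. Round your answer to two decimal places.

k* ≈ 2.77

In steady state, investment equals break-even investment: s·k^α = (n + δ)·k.
Rearranging, k^(1−α) = s / (n + δ).
k^0.68 = 0.19 / (0.024 + 0.071) = 0.19 / 0.095 = 2.0000
k* = 2.0000^(1/0.68) ≈ 2.7713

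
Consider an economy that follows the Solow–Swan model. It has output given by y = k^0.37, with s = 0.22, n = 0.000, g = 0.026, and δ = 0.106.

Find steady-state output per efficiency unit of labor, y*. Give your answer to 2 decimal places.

y* = 1.35

Steady state requires s·f(k) = (n + g + δ)·k, i.e. s·k^α = (n + g + δ)·k.
Rearranging, k^(1−α) = s / (n + g + δ).
k^0.63 = 0.22 / (0.000 + 0.026 + 0.106) = 0.22 / 0.132 = 1.6667
k* = 1.6667^(1/0.63) ≈ 2.2499
y* = (k*)^α = 2.2499^0.37 ≈ 1.3499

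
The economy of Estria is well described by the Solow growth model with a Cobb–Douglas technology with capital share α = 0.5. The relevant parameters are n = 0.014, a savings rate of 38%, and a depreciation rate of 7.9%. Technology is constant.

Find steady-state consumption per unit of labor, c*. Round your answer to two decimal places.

At the steady state, Δk = 0, so s·k^α = (n + δ)·k.
Dividing both sides by k: k^(1−α) = s / (n + δ).
k^0.5 = 0.38 / (0.014 + 0.079) = 0.38 / 0.093 = 4.0860
k* = 4.0860^(1/0.5) ≈ 16.6954
y* = (k*)^α = 16.6954^0.5 ≈ 4.0860
c* = (1 − s)·y* = (1 − 0.38) × 4.0860 ≈ 2.5333

c* ≈ 2.53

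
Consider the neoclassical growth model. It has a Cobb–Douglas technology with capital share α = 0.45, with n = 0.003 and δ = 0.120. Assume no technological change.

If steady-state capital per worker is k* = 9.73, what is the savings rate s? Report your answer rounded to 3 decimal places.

In steady state, investment equals break-even investment: s·k^α = (n + δ)·k.
So s / (n + δ) = (k*)^(1−α) = 9.73^0.55 = 3.4951.
Therefore s = 3.4951 × (n + δ) = 3.4951 × 0.123 = 0.4299.

s ≈ 0.430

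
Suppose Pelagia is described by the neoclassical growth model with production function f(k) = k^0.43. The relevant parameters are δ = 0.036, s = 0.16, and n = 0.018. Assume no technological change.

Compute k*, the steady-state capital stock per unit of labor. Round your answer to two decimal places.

k* ≈ 6.72

Steady state requires s·f(k) = (n + δ)·k, i.e. s·k^α = (n + δ)·k.
Dividing both sides by k: k^(1−α) = s / (n + δ).
k^0.57 = 0.16 / (0.018 + 0.036) = 0.16 / 0.054 = 2.9630
k* = 2.9630^(1/0.57) ≈ 6.7236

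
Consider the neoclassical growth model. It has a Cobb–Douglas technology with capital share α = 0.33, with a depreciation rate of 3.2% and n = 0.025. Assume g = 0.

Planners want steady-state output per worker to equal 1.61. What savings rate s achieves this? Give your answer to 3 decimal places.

s ≈ 0.150

Steady state requires s·f(k) = (n + δ)·k, i.e. s·k^α = (n + δ)·k.
Since y* = [s/(n + δ)]^(α/(1−α)), we have s/(n + δ) = (y*)^((1−α)/α) = 1.61^2.0303 = 2.6298.
Therefore s = 2.6298 × (n + δ) = 2.6298 × 0.057 = 0.1499.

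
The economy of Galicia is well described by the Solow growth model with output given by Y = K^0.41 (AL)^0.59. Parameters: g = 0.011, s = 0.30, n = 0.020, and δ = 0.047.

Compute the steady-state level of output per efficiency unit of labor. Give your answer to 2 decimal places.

At the steady state, Δk = 0, so s·k^α = (n + g + δ)·k.
Rearranging, k^(1−α) = s / (n + g + δ).
k^0.59 = 0.30 / (0.020 + 0.011 + 0.047) = 0.30 / 0.078 = 3.8462
k* = 3.8462^(1/0.59) ≈ 9.8080
y* = (k*)^α = 9.8080^0.41 ≈ 2.5500

y* = 2.55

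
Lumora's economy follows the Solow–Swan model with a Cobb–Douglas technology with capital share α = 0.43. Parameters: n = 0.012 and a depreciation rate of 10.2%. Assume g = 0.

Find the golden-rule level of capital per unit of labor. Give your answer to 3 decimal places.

k_gold ≈ 10.269

The golden rule sets f'(k) = n + δ, i.e. α·k^(α−1) = n + δ.
So k^(1−α) = α / (n + δ) = 0.43 / 0.114 = 3.7719.
k_gold = 3.7719^(1/0.57) ≈ 10.2685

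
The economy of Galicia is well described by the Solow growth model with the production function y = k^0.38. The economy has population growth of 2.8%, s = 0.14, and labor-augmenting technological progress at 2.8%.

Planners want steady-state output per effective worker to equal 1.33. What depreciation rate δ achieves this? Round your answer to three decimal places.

δ ≈ 0.032

At the steady state, Δk = 0, so s·k^α = (n + g + δ)·k.
Since y* = [s/(n + g + δ)]^(α/(1−α)), we have s/(n + g + δ) = (y*)^((1−α)/α) = 1.33^1.6316 = 1.5925.
Therefore n + g + δ = s / 1.5925 = 0.14 / 1.5925 = 0.0879, so δ = 0.0879 − 0.056 = 0.0319.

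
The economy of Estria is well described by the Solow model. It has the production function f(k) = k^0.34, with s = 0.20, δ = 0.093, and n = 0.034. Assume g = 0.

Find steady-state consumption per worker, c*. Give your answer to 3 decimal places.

c* ≈ 1.011

In steady state, investment equals break-even investment: s·k^α = (n + δ)·k.
Dividing both sides by k: k^(1−α) = s / (n + δ).
k^0.66 = 0.20 / (0.034 + 0.093) = 0.20 / 0.127 = 1.5748
k* = 1.5748^(1/0.66) ≈ 1.9899
y* = (k*)^α = 1.9899^0.34 ≈ 1.2636
c* = (1 − s)·y* = (1 − 0.20) × 1.2636 ≈ 1.0109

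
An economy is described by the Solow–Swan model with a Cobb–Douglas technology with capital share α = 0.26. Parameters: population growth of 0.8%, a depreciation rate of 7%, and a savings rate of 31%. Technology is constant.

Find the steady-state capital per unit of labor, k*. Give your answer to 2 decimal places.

k* ≈ 6.45

At the steady state, Δk = 0, so s·k^α = (n + δ)·k.
Dividing both sides by k: k^(1−α) = s / (n + δ).
k^0.74 = 0.31 / (0.008 + 0.070) = 0.31 / 0.078 = 3.9744
k* = 3.9744^(1/0.74) ≈ 6.4540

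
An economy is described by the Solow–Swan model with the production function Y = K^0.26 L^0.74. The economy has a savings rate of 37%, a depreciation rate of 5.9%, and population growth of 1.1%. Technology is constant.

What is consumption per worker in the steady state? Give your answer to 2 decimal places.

Steady state requires s·f(k) = (n + δ)·k, i.e. s·k^α = (n + δ)·k.
Dividing both sides by k: k^(1−α) = s / (n + δ).
k^0.74 = 0.37 / (0.011 + 0.059) = 0.37 / 0.070 = 5.2857
k* = 5.2857^(1/0.74) ≈ 9.4878
y* = (k*)^α = 9.4878^0.26 ≈ 1.7950
c* = (1 − s)·y* = (1 − 0.37) × 1.7950 ≈ 1.1309

c* ≈ 1.13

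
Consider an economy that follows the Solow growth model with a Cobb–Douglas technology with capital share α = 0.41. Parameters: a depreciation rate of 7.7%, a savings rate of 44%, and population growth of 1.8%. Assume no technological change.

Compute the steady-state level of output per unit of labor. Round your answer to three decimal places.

y* ≈ 2.902

Steady state requires s·f(k) = (n + δ)·k, i.e. s·k^α = (n + δ)·k.
Rearranging, k^(1−α) = s / (n + δ).
k^0.59 = 0.44 / (0.018 + 0.077) = 0.44 / 0.095 = 4.6316
k* = 4.6316^(1/0.59) ≈ 13.4387
y* = (k*)^α = 13.4387^0.41 ≈ 2.9015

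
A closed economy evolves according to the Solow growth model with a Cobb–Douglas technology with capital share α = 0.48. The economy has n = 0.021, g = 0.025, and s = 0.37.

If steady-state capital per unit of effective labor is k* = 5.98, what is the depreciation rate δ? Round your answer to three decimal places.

Steady state requires s·f(k) = (n + g + δ)·k, i.e. s·k^α = (n + g + δ)·k.
So s / (n + g + δ) = (k*)^(1−α) = 5.98^0.52 = 2.5345.
Therefore n + g + δ = s / 2.5345 = 0.37 / 2.5345 = 0.1460, so δ = 0.1460 − 0.046 = 0.1000.

δ ≈ 0.100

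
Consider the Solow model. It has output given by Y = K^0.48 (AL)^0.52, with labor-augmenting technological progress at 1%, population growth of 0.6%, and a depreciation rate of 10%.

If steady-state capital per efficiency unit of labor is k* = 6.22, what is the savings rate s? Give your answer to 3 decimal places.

s ≈ 0.300

At the steady state, Δk = 0, so s·k^α = (n + g + δ)·k.
So s / (n + g + δ) = (k*)^(1−α) = 6.22^0.52 = 2.5868.
Therefore s = 2.5868 × (n + g + δ) = 2.5868 × 0.116 = 0.3001.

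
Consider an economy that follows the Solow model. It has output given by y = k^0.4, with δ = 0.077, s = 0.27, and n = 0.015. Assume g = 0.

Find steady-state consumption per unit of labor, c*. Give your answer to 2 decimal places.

c* ≈ 1.50

In steady state, investment equals break-even investment: s·k^α = (n + δ)·k.
Rearranging, k^(1−α) = s / (n + δ).
k^0.6 = 0.27 / (0.015 + 0.077) = 0.27 / 0.092 = 2.9348
k* = 2.9348^(1/0.6) ≈ 6.0159
y* = (k*)^α = 6.0159^0.4 ≈ 2.0498
c* = (1 − s)·y* = (1 − 0.27) × 2.0498 ≈ 1.4964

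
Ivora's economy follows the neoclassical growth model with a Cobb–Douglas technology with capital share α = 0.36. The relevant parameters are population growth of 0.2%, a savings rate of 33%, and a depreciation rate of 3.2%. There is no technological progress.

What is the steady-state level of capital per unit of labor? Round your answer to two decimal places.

At the steady state, Δk = 0, so s·k^α = (n + δ)·k.
Rearranging, k^(1−α) = s / (n + δ).
k^0.64 = 0.33 / (0.002 + 0.032) = 0.33 / 0.034 = 9.7059
k* = 9.7059^(1/0.64) ≈ 34.8533

k* = 34.85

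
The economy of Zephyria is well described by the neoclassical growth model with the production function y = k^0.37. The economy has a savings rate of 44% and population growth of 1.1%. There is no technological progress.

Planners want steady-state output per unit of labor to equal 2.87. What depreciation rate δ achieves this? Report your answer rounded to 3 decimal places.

Steady state requires s·f(k) = (n + δ)·k, i.e. s·k^α = (n + δ)·k.
Since y* = [s/(n + δ)]^(α/(1−α)), we have s/(n + δ) = (y*)^((1−α)/α) = 2.87^1.7027 = 6.0205.
Therefore n + δ = s / 6.0205 = 0.44 / 6.0205 = 0.0731, so δ = 0.0731 − 0.011 = 0.0621.

δ ≈ 0.062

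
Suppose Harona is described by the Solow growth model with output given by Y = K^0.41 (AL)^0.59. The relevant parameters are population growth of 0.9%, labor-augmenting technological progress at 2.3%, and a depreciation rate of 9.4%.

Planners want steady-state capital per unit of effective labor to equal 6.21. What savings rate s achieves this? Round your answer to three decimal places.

In steady state, investment equals break-even investment: s·k^α = (n + g + δ)·k.
So s / (n + g + δ) = (k*)^(1−α) = 6.21^0.59 = 2.9371.
Therefore s = 2.9371 × (n + g + δ) = 2.9371 × 0.126 = 0.3701.

s ≈ 0.370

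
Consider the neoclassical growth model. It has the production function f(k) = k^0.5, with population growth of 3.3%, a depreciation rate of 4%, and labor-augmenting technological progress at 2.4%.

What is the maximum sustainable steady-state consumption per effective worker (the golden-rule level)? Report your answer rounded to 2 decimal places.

At the golden rule, f'(k) = n + g + δ, so α·k^(α−1) = n + g + δ and k_gold = (α/(n + g + δ))^(1/(1−α)).
k_gold = (0.5/0.097)^(1/0.5) = 5.1546^2 ≈ 26.5699
c_gold = f(k_gold) − (n + g + δ)·k_gold = 5.1546 − 0.097×26.5699 ≈ 2.5773

c_gold ≈ 2.58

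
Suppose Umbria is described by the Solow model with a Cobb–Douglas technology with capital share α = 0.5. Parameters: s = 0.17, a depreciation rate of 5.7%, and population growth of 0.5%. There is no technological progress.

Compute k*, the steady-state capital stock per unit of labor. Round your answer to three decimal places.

k* ≈ 7.518

In steady state, investment equals break-even investment: s·k^α = (n + δ)·k.
Dividing both sides by k: k^(1−α) = s / (n + δ).
k^0.5 = 0.17 / (0.005 + 0.057) = 0.17 / 0.062 = 2.7419
k* = 2.7419^(1/0.5) ≈ 7.5180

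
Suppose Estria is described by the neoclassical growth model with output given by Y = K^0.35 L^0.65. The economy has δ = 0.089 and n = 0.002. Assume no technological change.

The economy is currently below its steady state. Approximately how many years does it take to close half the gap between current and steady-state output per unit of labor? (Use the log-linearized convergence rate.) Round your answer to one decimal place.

about 11.7 years

Near the steady state the convergence rate is λ = (1 − α)(n + δ).
λ = (1 − 0.35) × 0.091 = 0.65 × 0.091 = 0.05915
Half-life = ln 2 / λ = 0.6931 / 0.05915 ≈ 11.72 years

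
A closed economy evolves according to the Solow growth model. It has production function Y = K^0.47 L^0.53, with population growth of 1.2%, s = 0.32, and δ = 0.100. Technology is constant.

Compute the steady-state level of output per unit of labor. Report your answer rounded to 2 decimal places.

y* ≈ 2.54

At the steady state, Δk = 0, so s·k^α = (n + δ)·k.
Rearranging, k^(1−α) = s / (n + δ).
k^0.53 = 0.32 / (0.012 + 0.100) = 0.32 / 0.112 = 2.8571
k* = 2.8571^(1/0.53) ≈ 7.2483
y* = (k*)^α = 7.2483^0.47 ≈ 2.5369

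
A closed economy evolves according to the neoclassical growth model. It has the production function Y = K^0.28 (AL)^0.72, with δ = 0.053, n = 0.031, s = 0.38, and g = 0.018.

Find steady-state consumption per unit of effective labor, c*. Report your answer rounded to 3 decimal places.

c* = 1.034

In steady state, investment equals break-even investment: s·k^α = (n + g + δ)·k.
Rearranging, k^(1−α) = s / (n + g + δ).
k^0.72 = 0.38 / (0.031 + 0.018 + 0.053) = 0.38 / 0.102 = 3.7255
k* = 3.7255^(1/0.72) ≈ 6.2132
y* = (k*)^α = 6.2132^0.28 ≈ 1.6677
c* = (1 − s)·y* = (1 − 0.38) × 1.6677 ≈ 1.0340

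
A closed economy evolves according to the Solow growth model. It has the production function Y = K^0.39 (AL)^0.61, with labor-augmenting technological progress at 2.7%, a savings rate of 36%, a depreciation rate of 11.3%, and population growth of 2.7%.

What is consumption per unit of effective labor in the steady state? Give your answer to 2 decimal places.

c* = 1.05

In steady state, investment equals break-even investment: s·k^α = (n + g + δ)·k.
Dividing both sides by k: k^(1−α) = s / (n + g + δ).
k^0.61 = 0.36 / (0.027 + 0.027 + 0.113) = 0.36 / 0.167 = 2.1557
k* = 2.1557^(1/0.61) ≈ 3.5226
y* = (k*)^α = 3.5226^0.39 ≈ 1.6341
c* = (1 − s)·y* = (1 − 0.36) × 1.6341 ≈ 1.0458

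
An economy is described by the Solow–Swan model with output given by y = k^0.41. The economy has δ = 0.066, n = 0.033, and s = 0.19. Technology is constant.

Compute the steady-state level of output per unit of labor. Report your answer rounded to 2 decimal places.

y* ≈ 1.57

At the steady state, Δk = 0, so s·k^α = (n + δ)·k.
Rearranging, k^(1−α) = s / (n + δ).
k^0.59 = 0.19 / (0.033 + 0.066) = 0.19 / 0.099 = 1.9192
k* = 1.9192^(1/0.59) ≈ 3.0190
y* = (k*)^α = 3.0190^0.41 ≈ 1.5731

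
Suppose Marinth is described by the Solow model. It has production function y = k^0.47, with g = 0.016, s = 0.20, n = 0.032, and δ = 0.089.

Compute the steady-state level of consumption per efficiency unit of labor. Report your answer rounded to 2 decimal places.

In steady state, investment equals break-even investment: s·k^α = (n + g + δ)·k.
Rearranging, k^(1−α) = s / (n + g + δ).
k^0.53 = 0.20 / (0.032 + 0.016 + 0.089) = 0.20 / 0.137 = 1.4599
k* = 1.4599^(1/0.53) ≈ 2.0419
y* = (k*)^α = 2.0419^0.47 ≈ 1.3987
c* = (1 − s)·y* = (1 − 0.20) × 1.3987 ≈ 1.1190

c* = 1.12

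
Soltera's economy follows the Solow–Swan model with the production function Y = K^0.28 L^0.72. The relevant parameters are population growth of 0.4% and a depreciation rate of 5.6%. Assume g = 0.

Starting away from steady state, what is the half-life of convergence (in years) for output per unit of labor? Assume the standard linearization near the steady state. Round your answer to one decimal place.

Near the steady state the convergence rate is λ = (1 − α)(n + δ).
λ = (1 − 0.28) × 0.060 = 0.72 × 0.060 = 0.0432
Half-life = ln 2 / λ = 0.6931 / 0.0432 ≈ 16.04 years

about 16.0 years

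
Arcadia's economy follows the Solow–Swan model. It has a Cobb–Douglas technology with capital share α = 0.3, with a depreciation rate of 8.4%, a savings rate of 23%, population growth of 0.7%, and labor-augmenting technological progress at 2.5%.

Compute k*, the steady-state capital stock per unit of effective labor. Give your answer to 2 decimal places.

k* ≈ 2.66

In steady state, investment equals break-even investment: s·k^α = (n + g + δ)·k.
Rearranging, k^(1−α) = s / (n + g + δ).
k^0.7 = 0.23 / (0.007 + 0.025 + 0.084) = 0.23 / 0.116 = 1.9828
k* = 1.9828^(1/0.7) ≈ 2.6588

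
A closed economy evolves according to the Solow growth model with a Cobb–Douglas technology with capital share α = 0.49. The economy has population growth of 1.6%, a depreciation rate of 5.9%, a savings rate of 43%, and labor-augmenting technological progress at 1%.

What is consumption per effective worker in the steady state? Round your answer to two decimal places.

At the steady state, Δk = 0, so s·k^α = (n + g + δ)·k.
Rearranging, k^(1−α) = s / (n + g + δ).
k^0.51 = 0.43 / (0.016 + 0.010 + 0.059) = 0.43 / 0.085 = 5.0588
k* = 5.0588^(1/0.51) ≈ 24.0152
y* = (k*)^α = 24.0152^0.49 ≈ 4.7472
c* = (1 − s)·y* = (1 − 0.43) × 4.7472 ≈ 2.7059

c* = 2.71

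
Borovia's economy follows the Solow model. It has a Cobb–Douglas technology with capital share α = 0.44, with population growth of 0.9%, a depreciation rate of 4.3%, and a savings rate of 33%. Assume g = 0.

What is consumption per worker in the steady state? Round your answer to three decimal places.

c* = 2.862

At the steady state, Δk = 0, so s·k^α = (n + δ)·k.
Rearranging, k^(1−α) = s / (n + δ).
k^0.56 = 0.33 / (0.009 + 0.043) = 0.33 / 0.052 = 6.3462
k* = 6.3462^(1/0.56) ≈ 27.1057
y* = (k*)^α = 27.1057^0.44 ≈ 4.2712
c* = (1 − s)·y* = (1 − 0.33) × 4.2712 ≈ 2.8617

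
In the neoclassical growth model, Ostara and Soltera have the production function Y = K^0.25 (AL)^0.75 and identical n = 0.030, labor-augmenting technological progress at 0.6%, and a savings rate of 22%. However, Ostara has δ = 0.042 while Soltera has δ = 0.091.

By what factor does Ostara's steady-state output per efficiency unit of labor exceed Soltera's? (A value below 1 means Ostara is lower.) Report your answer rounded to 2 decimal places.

Steady-state y* = [s/(n + g + δ)]^(α/(1−α)), so the ratio is [ (s_O/(n + g + δ)_O) / (s_S/(n + g + δ)_S) ]^0.3333.
s_O/(n + g + δ)_O = 0.22/0.078 = 2.8205; s_S/(n + g + δ)_S = 0.22/0.127 = 1.7323.
Ratio = (2.8205/1.7323)^0.3333 = 1.6282^0.3333 ≈ 1.1764

y*_O / y*_S ≈ 1.18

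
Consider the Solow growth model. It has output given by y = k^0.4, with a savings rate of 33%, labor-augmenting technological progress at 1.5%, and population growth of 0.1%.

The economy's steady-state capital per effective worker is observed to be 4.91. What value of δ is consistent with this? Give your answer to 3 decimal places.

In steady state, investment equals break-even investment: s·k^α = (n + g + δ)·k.
So s / (n + g + δ) = (k*)^(1−α) = 4.91^0.6 = 2.5981.
Therefore n + g + δ = s / 2.5981 = 0.33 / 2.5981 = 0.1270, so δ = 0.1270 − 0.016 = 0.1110.

δ ≈ 0.111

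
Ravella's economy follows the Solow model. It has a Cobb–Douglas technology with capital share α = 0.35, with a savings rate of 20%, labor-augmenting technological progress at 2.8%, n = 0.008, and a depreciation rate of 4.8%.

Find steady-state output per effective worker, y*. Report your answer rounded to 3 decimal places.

At the steady state, Δk = 0, so s·k^α = (n + g + δ)·k.
Rearranging, k^(1−α) = s / (n + g + δ).
k^0.65 = 0.20 / (0.008 + 0.028 + 0.048) = 0.20 / 0.084 = 2.3810
k* = 2.3810^(1/0.65) ≈ 3.7987
y* = (k*)^α = 3.7987^0.35 ≈ 1.5954

y* ≈ 1.595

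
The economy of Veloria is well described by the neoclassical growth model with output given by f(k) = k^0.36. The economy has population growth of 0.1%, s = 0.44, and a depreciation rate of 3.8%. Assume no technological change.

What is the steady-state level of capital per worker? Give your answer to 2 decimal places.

At the steady state, Δk = 0, so s·k^α = (n + δ)·k.
Dividing both sides by k: k^(1−α) = s / (n + δ).
k^0.64 = 0.44 / (0.001 + 0.038) = 0.44 / 0.039 = 11.2821
k* = 11.2821^(1/0.64) ≈ 44.0919

k* ≈ 44.09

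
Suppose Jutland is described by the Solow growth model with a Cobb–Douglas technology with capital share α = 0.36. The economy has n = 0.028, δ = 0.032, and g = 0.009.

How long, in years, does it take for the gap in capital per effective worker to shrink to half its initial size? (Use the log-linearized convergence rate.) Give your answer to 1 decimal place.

t_½ ≈ 15.7 years

Near the steady state the convergence rate is λ = (1 − α)(n + g + δ).
λ = (1 − 0.36) × 0.069 = 0.64 × 0.069 = 0.04416
Half-life = ln 2 / λ = 0.6931 / 0.04416 ≈ 15.70 years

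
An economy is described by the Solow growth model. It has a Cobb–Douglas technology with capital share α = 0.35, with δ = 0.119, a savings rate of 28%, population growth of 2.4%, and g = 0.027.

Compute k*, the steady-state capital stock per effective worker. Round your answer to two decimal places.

In steady state, investment equals break-even investment: s·k^α = (n + g + δ)·k.
Rearranging, k^(1−α) = s / (n + g + δ).
k^0.65 = 0.28 / (0.024 + 0.027 + 0.119) = 0.28 / 0.170 = 1.6471
k* = 1.6471^(1/0.65) ≈ 2.1548

k* = 2.15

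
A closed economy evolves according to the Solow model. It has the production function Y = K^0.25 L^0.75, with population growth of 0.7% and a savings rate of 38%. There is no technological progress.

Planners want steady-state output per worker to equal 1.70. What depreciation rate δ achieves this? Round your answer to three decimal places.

δ ≈ 0.070

At the steady state, Δk = 0, so s·k^α = (n + δ)·k.
Since y* = [s/(n + δ)]^(α/(1−α)), we have s/(n + δ) = (y*)^((1−α)/α) = 1.70^3 = 4.9130.
Therefore n + δ = s / 4.9130 = 0.38 / 4.9130 = 0.0773, so δ = 0.0773 − 0.007 = 0.0703.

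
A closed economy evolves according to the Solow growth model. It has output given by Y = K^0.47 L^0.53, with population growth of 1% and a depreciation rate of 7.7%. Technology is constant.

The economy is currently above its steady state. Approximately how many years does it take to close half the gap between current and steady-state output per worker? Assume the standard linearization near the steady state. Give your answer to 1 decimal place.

Near the steady state the convergence rate is λ = (1 − α)(n + δ).
λ = (1 − 0.47) × 0.087 = 0.53 × 0.087 = 0.04611
Half-life = ln 2 / λ = 0.6931 / 0.04611 ≈ 15.03 years

about 15.0 years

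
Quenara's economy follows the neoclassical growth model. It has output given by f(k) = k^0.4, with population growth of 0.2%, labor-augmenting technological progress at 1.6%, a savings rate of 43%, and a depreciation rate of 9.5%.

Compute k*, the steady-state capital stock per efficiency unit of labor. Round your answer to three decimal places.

k* = 9.275

At the steady state, Δk = 0, so s·k^α = (n + g + δ)·k.
Dividing both sides by k: k^(1−α) = s / (n + g + δ).
k^0.6 = 0.43 / (0.002 + 0.016 + 0.095) = 0.43 / 0.113 = 3.8053
k* = 3.8053^(1/0.6) ≈ 9.2750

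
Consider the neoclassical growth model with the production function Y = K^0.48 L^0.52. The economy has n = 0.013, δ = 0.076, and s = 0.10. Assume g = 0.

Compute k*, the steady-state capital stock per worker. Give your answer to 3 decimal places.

k* = 1.251

At the steady state, Δk = 0, so s·k^α = (n + δ)·k.
Rearranging, k^(1−α) = s / (n + δ).
k^0.52 = 0.10 / (0.013 + 0.076) = 0.10 / 0.089 = 1.1236
k* = 1.1236^(1/0.52) ≈ 1.2512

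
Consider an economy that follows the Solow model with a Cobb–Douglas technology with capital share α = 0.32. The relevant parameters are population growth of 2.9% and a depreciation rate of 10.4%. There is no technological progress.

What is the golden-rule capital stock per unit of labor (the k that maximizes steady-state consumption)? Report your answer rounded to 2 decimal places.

k_gold ≈ 3.64

The golden rule sets f'(k) = n + δ, i.e. α·k^(α−1) = n + δ.
So k^(1−α) = α / (n + δ) = 0.32 / 0.133 = 2.4060.
k_gold = 2.4060^(1/0.68) ≈ 3.6369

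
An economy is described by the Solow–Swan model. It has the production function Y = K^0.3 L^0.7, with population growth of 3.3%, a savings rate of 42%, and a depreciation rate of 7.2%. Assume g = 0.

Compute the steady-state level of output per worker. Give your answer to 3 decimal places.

y* = 1.811

In steady state, investment equals break-even investment: s·k^α = (n + δ)·k.
Rearranging, k^(1−α) = s / (n + δ).
k^0.7 = 0.42 / (0.033 + 0.072) = 0.42 / 0.105 = 4.0000
k* = 4.0000^(1/0.7) ≈ 7.2458
y* = (k*)^α = 7.2458^0.3 ≈ 1.8114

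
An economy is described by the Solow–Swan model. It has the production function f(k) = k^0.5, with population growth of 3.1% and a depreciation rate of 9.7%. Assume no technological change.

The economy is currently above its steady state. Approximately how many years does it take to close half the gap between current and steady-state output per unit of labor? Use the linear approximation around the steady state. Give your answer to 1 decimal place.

Near the steady state the convergence rate is λ = (1 − α)(n + δ).
λ = (1 − 0.5) × 0.128 = 0.5 × 0.128 = 0.0640
Half-life = ln 2 / λ = 0.6931 / 0.0640 ≈ 10.83 years

t_½ ≈ 10.8 years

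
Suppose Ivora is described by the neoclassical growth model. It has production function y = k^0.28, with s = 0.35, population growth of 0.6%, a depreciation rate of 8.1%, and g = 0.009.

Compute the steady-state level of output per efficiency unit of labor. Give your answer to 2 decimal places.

At the steady state, Δk = 0, so s·k^α = (n + g + δ)·k.
Dividing both sides by k: k^(1−α) = s / (n + g + δ).
k^0.72 = 0.35 / (0.006 + 0.009 + 0.081) = 0.35 / 0.096 = 3.6458
k* = 3.6458^(1/0.72) ≈ 6.0293
y* = (k*)^α = 6.0293^0.28 ≈ 1.6538

y* ≈ 1.65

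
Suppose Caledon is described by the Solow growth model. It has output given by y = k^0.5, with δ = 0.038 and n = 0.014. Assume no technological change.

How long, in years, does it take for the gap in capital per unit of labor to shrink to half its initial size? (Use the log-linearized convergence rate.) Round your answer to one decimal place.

t_½ ≈ 26.7 years

Near the steady state the convergence rate is λ = (1 − α)(n + δ).
λ = (1 − 0.5) × 0.052 = 0.5 × 0.052 = 0.0260
Half-life = ln 2 / λ = 0.6931 / 0.0260 ≈ 26.66 years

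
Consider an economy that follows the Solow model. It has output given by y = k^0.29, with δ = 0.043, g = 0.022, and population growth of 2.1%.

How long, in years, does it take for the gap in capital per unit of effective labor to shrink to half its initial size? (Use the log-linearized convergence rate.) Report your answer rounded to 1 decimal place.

Near the steady state the convergence rate is λ = (1 − α)(n + g + δ).
λ = (1 − 0.29) × 0.086 = 0.71 × 0.086 = 0.06106
Half-life = ln 2 / λ = 0.6931 / 0.06106 ≈ 11.35 years

half-life ≈ 11.4 years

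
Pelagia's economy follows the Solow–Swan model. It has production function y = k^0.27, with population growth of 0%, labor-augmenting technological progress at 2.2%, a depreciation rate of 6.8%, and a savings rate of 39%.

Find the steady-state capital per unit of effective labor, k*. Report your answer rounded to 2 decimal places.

In steady state, investment equals break-even investment: s·k^α = (n + g + δ)·k.
Dividing both sides by k: k^(1−α) = s / (n + g + δ).
k^0.73 = 0.39 / (0.000 + 0.022 + 0.068) = 0.39 / 0.090 = 4.3333
k* = 4.3333^(1/0.73) ≈ 7.4534

k* = 7.45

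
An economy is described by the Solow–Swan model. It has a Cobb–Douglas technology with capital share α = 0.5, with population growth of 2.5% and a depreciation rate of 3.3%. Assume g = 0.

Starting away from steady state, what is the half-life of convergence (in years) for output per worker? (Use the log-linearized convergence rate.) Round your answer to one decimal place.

Near the steady state the convergence rate is λ = (1 − α)(n + δ).
λ = (1 − 0.5) × 0.058 = 0.5 × 0.058 = 0.0290
Half-life = ln 2 / λ = 0.6931 / 0.0290 ≈ 23.90 years

t_½ ≈ 23.9 years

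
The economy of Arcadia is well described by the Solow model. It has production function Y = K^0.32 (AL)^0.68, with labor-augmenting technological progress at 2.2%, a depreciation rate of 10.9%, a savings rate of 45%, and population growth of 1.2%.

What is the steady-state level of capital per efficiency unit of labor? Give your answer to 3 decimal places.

k* ≈ 5.397

In steady state, investment equals break-even investment: s·k^α = (n + g + δ)·k.
Rearranging, k^(1−α) = s / (n + g + δ).
k^0.68 = 0.45 / (0.012 + 0.022 + 0.109) = 0.45 / 0.143 = 3.1469
k* = 3.1469^(1/0.68) ≈ 5.3974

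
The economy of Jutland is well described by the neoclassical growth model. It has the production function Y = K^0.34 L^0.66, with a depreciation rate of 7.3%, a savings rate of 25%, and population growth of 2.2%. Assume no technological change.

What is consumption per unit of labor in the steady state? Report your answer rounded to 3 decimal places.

At the steady state, Δk = 0, so s·k^α = (n + δ)·k.
Dividing both sides by k: k^(1−α) = s / (n + δ).
k^0.66 = 0.25 / (0.022 + 0.073) = 0.25 / 0.095 = 2.6316
k* = 2.6316^(1/0.66) ≈ 4.3321
y* = (k*)^α = 4.3321^0.34 ≈ 1.6462
c* = (1 − s)·y* = (1 − 0.25) × 1.6462 ≈ 1.2347

c* ≈ 1.235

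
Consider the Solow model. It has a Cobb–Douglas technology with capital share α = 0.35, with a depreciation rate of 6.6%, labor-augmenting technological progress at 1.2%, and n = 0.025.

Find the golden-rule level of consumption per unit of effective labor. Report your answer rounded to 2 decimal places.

At the golden rule, f'(k) = n + g + δ, so α·k^(α−1) = n + g + δ and k_gold = (α/(n + g + δ))^(1/(1−α)).
k_gold = (0.35/0.103)^(1/0.65) = 3.3981^1.5385 ≈ 6.5661
c_gold = f(k_gold) − (n + g + δ)·k_gold = 1.9322 − 0.103×6.5661 ≈ 1.2559

c_gold ≈ 1.26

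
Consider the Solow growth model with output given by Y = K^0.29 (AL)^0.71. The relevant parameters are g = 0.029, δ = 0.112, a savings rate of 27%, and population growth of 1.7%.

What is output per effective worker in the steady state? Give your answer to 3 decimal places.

Steady state requires s·f(k) = (n + g + δ)·k, i.e. s·k^α = (n + g + δ)·k.
Rearranging, k^(1−α) = s / (n + g + δ).
k^0.71 = 0.27 / (0.017 + 0.029 + 0.112) = 0.27 / 0.158 = 1.7089
k* = 1.7089^(1/0.71) ≈ 2.1270
y* = (k*)^α = 2.1270^0.29 ≈ 1.2447

y* ≈ 1.245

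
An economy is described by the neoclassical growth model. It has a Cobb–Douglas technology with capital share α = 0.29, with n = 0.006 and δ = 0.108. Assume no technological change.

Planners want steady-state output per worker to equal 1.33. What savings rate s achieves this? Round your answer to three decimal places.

At the steady state, Δk = 0, so s·k^α = (n + δ)·k.
Since y* = [s/(n + δ)]^(α/(1−α)), we have s/(n + δ) = (y*)^((1−α)/α) = 1.33^2.4483 = 2.0101.
Therefore s = 2.0101 × (n + δ) = 2.0101 × 0.114 = 0.2292.

s ≈ 0.229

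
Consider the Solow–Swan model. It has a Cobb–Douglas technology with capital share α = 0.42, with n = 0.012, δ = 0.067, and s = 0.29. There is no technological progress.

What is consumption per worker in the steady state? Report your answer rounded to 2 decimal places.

c* ≈ 1.82

At the steady state, Δk = 0, so s·k^α = (n + δ)·k.
Dividing both sides by k: k^(1−α) = s / (n + δ).
k^0.58 = 0.29 / (0.012 + 0.067) = 0.29 / 0.079 = 3.6709
k* = 3.6709^(1/0.58) ≈ 9.4134
y* = (k*)^α = 9.4134^0.42 ≈ 2.5643
c* = (1 − s)·y* = (1 − 0.29) × 2.5643 ≈ 1.8207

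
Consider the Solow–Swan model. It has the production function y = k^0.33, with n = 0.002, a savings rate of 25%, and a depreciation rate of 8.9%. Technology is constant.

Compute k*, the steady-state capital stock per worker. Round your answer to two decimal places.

At the steady state, Δk = 0, so s·k^α = (n + δ)·k.
Dividing both sides by k: k^(1−α) = s / (n + δ).
k^0.67 = 0.25 / (0.002 + 0.089) = 0.25 / 0.091 = 2.7473
k* = 2.7473^(1/0.67) ≈ 4.5194

k* = 4.52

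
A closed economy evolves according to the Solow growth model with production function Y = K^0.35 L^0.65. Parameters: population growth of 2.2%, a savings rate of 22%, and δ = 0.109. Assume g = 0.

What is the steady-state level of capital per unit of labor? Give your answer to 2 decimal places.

At the steady state, Δk = 0, so s·k^α = (n + δ)·k.
Rearranging, k^(1−α) = s / (n + δ).
k^0.65 = 0.22 / (0.022 + 0.109) = 0.22 / 0.131 = 1.6794
k* = 1.6794^(1/0.65) ≈ 2.2202

k* ≈ 2.22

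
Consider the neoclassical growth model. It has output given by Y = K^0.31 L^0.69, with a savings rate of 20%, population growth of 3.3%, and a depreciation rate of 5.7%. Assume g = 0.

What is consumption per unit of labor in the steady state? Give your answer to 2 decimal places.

c* ≈ 1.15

Steady state requires s·f(k) = (n + δ)·k, i.e. s·k^α = (n + δ)·k.
Dividing both sides by k: k^(1−α) = s / (n + δ).
k^0.69 = 0.20 / (0.033 + 0.057) = 0.20 / 0.090 = 2.2222
k* = 2.2222^(1/0.69) ≈ 3.1812
y* = (k*)^α = 3.1812^0.31 ≈ 1.4315
c* = (1 − s)·y* = (1 − 0.20) × 1.4315 ≈ 1.1452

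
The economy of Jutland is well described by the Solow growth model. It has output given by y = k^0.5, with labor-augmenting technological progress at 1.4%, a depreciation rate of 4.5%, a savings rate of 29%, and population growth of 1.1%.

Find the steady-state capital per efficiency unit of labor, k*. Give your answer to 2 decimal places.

k* ≈ 17.16

Steady state requires s·f(k) = (n + g + δ)·k, i.e. s·k^α = (n + g + δ)·k.
Dividing both sides by k: k^(1−α) = s / (n + g + δ).
k^0.5 = 0.29 / (0.011 + 0.014 + 0.045) = 0.29 / 0.070 = 4.1429
k* = 4.1429^(1/0.5) ≈ 17.1636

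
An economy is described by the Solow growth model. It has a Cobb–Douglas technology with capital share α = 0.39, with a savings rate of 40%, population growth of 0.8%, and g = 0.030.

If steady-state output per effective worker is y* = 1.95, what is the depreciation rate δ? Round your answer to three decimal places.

δ ≈ 0.103

In steady state, investment equals break-even investment: s·k^α = (n + g + δ)·k.
Since y* = [s/(n + g + δ)]^(α/(1−α)), we have s/(n + g + δ) = (y*)^((1−α)/α) = 1.95^1.5641 = 2.8421.
Therefore n + g + δ = s / 2.8421 = 0.40 / 2.8421 = 0.1407, so δ = 0.1407 − 0.038 = 0.1027.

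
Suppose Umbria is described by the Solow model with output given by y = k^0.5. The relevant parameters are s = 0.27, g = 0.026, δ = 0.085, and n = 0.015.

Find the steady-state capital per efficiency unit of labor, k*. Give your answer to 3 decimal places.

k* = 4.592

At the steady state, Δk = 0, so s·k^α = (n + g + δ)·k.
Rearranging, k^(1−α) = s / (n + g + δ).
k^0.5 = 0.27 / (0.015 + 0.026 + 0.085) = 0.27 / 0.126 = 2.1429
k* = 2.1429^(1/0.5) ≈ 4.5920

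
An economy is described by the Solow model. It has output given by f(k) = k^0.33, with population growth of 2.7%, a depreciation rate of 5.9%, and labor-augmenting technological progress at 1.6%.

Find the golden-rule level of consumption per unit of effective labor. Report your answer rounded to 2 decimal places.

At the golden rule, f'(k) = n + g + δ, so α·k^(α−1) = n + g + δ and k_gold = (α/(n + g + δ))^(1/(1−α)).
k_gold = (0.33/0.102)^(1/0.67) = 3.2353^1.4925 ≈ 5.7683
c_gold = f(k_gold) − (n + g + δ)·k_gold = 1.7830 − 0.102×5.7683 ≈ 1.1946

c_gold ≈ 1.19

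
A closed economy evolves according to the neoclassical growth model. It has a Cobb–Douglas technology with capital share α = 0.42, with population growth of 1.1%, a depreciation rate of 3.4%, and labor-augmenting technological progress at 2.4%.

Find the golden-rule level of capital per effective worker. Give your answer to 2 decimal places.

The golden rule sets f'(k) = n + g + δ, i.e. α·k^(α−1) = n + g + δ.
So k^(1−α) = α / (n + g + δ) = 0.42 / 0.069 = 6.0870.
k_gold = 6.0870^(1/0.58) ≈ 22.5123

k_gold ≈ 22.51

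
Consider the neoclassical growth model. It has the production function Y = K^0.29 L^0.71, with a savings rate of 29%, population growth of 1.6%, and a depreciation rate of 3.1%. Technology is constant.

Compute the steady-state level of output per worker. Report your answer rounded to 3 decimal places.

y* ≈ 2.103

Steady state requires s·f(k) = (n + δ)·k, i.e. s·k^α = (n + δ)·k.
Rearranging, k^(1−α) = s / (n + δ).
k^0.71 = 0.29 / (0.016 + 0.031) = 0.29 / 0.047 = 6.1702
k* = 6.1702^(1/0.71) ≈ 12.9747
y* = (k*)^α = 12.9747^0.29 ≈ 2.1028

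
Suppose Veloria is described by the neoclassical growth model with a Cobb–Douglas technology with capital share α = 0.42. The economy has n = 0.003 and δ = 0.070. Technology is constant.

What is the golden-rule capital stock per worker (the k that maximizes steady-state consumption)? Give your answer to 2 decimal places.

The golden rule sets f'(k) = n + δ, i.e. α·k^(α−1) = n + δ.
So k^(1−α) = α / (n + δ) = 0.42 / 0.073 = 5.7534.
k_gold = 5.7534^(1/0.58) ≈ 20.4275

k_gold ≈ 20.43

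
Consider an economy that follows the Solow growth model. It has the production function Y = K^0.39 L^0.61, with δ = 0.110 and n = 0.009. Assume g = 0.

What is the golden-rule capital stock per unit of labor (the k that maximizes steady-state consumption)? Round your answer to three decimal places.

k_gold ≈ 7.000

The golden rule sets f'(k) = n + δ, i.e. α·k^(α−1) = n + δ.
So k^(1−α) = α / (n + δ) = 0.39 / 0.119 = 3.2773.
k_gold = 3.2773^(1/0.61) ≈ 7.0002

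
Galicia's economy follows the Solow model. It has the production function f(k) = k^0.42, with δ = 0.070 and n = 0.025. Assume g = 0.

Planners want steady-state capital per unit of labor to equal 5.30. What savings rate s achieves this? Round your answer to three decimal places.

Steady state requires s·f(k) = (n + δ)·k, i.e. s·k^α = (n + δ)·k.
So s / (n + δ) = (k*)^(1−α) = 5.30^0.58 = 2.6308.
Therefore s = 2.6308 × (n + δ) = 2.6308 × 0.095 = 0.2499.

s ≈ 0.250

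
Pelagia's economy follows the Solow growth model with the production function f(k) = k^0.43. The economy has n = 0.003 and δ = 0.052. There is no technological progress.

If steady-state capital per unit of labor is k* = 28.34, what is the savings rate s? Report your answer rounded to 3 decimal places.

In steady state, investment equals break-even investment: s·k^α = (n + δ)·k.
So s / (n + δ) = (k*)^(1−α) = 28.34^0.57 = 6.7277.
Therefore s = 6.7277 × (n + δ) = 6.7277 × 0.055 = 0.3700.

s ≈ 0.370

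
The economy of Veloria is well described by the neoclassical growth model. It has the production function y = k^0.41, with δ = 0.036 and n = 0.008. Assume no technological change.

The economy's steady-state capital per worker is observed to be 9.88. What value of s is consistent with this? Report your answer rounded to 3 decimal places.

In steady state, investment equals break-even investment: s·k^α = (n + δ)·k.
So s / (n + δ) = (k*)^(1−α) = 9.88^0.59 = 3.8628.
Therefore s = 3.8628 × (n + δ) = 3.8628 × 0.044 = 0.1700.

s ≈ 0.170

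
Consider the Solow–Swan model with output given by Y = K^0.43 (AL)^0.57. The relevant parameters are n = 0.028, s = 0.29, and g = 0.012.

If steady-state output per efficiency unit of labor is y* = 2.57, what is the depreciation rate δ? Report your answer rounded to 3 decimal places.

δ ≈ 0.043

Steady state requires s·f(k) = (n + g + δ)·k, i.e. s·k^α = (n + g + δ)·k.
Since y* = [s/(n + g + δ)]^(α/(1−α)), we have s/(n + g + δ) = (y*)^((1−α)/α) = 2.57^1.3256 = 3.4947.
Therefore n + g + δ = s / 3.4947 = 0.29 / 3.4947 = 0.0830, so δ = 0.0830 − 0.040 = 0.0430.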